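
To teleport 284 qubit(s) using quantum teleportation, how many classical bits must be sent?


Quantum teleportation requires 2 classical bits per qubit teleported.
284 qubit(s) -> 2 * 284 = 568 classical bits

568


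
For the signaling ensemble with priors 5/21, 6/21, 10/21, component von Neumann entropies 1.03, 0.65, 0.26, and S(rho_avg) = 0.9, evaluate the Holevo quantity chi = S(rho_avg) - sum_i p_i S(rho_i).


chi = S(rho) - sum_i p_i * S(rho_i)
Weighted entropy = 5/21 * 1.03 + 6/21 * 0.65 + 10/21 * 0.26
= 0.5548
chi = 0.9 - 0.5548
= 0.3452

0.3452


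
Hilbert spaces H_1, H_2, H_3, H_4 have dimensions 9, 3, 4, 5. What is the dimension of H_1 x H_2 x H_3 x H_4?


dim(H_1 x H_2 x H_3 x H_4) = 9 * 3 * 4 * 5
= 27 * 4 * 5
= 108 * 5
= 540

540


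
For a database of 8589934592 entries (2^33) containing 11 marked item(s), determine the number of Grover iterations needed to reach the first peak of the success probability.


After j Grover iterations the success probability is P(j) = sin^2((2j+1)*theta), where sin(theta) = sqrt(k/N).
N = 2^33 = 8589934592, k = 11
sin(theta) = sqrt(k/N) = 3.578503235e-05
theta = arcsin(sqrt(k/N)) = 3.578503235e-05 rad
P(j) reaches its first maximum when (2j+1)*theta is as close as possible to pi/2, i.e. j = round(pi/(4*theta) - 1/2).
pi/(4*theta) - 1/2 = 21947.1723
(For comparison, the common estimate pi/4 * sqrt(N/k) = 21947.6723; the exact maximiser is used here.)
Optimal iterations = 21947

21947


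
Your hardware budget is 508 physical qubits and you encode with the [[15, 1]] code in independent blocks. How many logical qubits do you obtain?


Each code block uses 15 physical qubits for 1 logical qubit(s).
Number of complete blocks = floor(508 / 15) = 33
Logical qubits = 33 * 1
= 33

33


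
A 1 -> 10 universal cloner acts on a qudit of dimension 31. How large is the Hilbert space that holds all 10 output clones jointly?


Output space = H^(tensor 10) where dim(H) = 31
dim = 31^10
= 961 (after 2 factors)
= 29791 (after 3 factors)
= 923521 (after 4 factors)
= 28629151 (after 5 factors)
= 887503681 (after 6 factors)
= 27512614111 (after 7 factors)
= 852891037441 (after 8 factors)
= 26439622160671 (after 9 factors)
= 819628286980801 (after 10 factors)
= 819628286980801

819628286980801


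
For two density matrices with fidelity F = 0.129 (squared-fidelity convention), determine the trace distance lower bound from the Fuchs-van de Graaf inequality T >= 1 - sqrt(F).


Fuchs-van de Graaf (squared-fidelity convention): 1 - sqrt(F) <= T <= sqrt(1 - F).
Lower bound: T >= 1 - sqrt(F)
sqrt(F) = sqrt(0.129) = 0.3592
T >= 1 - 0.3592
T >= 0.6408

0.6408


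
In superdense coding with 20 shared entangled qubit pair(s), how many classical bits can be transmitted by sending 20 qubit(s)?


Superdense coding allows 2 classical bits per shared entangled pair.
20 pair(s) -> 2 * 20 = 40 classical bits

40


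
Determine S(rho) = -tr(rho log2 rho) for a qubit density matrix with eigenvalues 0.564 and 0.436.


S = -p*log2(p) - (1-p)*log2(1-p)
p = 0.5640, 1-p = 0.4360
= -0.5640 * log2(0.5640) - 0.4360 * log2(0.4360)
= -(-0.4660) - (-0.5222)
= 0.9881

0.9881


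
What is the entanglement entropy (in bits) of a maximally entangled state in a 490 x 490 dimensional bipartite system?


For a maximally entangled state in d x d:
S = log2(d) = log2(490)
= 8.9366

8.9366


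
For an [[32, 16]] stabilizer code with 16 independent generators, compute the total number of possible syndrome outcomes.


Each stabilizer generator gives a binary (+1 or -1) measurement outcome.
With 16 independent generators:
Total syndromes = 2^16
= 65536

65536


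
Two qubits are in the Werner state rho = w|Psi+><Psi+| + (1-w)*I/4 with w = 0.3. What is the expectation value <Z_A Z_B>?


|Psi+> = (|01> + |10>)/sqrt(2)
For the pure Bell state, <Z_A Z_B> = -1 (Bell-state Pauli correlator).
The maximally-mixed part I/4 has tr(I/4 * P tensor P) = 0 for any traceless Pauli P.
So <Z_A Z_B>_rho = w * (-1) + (1 - w) * 0
= 0.3 * (-1)
= -0.3000

-0.3000


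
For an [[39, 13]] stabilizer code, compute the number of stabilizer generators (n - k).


For an [[n,k]] stabilizer code:
Number of stabilizer generators = n - k
= 39 - 13
= 26

26


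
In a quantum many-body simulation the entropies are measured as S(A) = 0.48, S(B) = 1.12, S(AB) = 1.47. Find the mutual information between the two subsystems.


I(A:B) = S(A) + S(B) - S(AB)
= 0.48 + 1.12 - 1.47
= 0.1300

0.1300


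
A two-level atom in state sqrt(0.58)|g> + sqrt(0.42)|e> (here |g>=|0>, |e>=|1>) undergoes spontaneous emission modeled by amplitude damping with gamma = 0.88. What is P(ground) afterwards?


For amplitude damping with parameter gamma on state sqrt(a)|0> + sqrt(b)|1>:
alpha^2 = 0.58, beta^2 = 0.42
P(|0>) = alpha^2 + gamma * beta^2
= 0.58 + 0.88 * 0.42
= 0.58 + 0.3696
= 0.9496

0.9496


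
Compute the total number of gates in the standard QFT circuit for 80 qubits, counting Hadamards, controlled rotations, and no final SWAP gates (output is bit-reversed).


Hadamard gates: 80
Controlled rotations: n*(n-1)/2 = 80*79/2 = 3160
SWAP gates: 0 (omitted)
Total = 80 + 3160
= 3240

3240


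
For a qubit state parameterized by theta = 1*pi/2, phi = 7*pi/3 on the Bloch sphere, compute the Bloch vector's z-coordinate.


theta = 1.5708, phi = 7.3304
r_z = cos(theta) = 0.0000

0.0000


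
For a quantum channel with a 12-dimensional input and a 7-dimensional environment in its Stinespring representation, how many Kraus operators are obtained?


Tracing out the environment in an orthonormal basis {|i>_E} gives Kraus operators K_i = <i|_E U |0>_E.
Number of Kraus operators = dim(H_env) = d_env
= 7

7


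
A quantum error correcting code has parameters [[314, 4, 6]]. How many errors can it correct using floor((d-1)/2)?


Code parameters: [[314, 4, 6]], distance d = 6.
Number of correctable errors = floor((d-1)/2)
= floor((6 - 1)/2)
= floor(5/2)
= 2

2


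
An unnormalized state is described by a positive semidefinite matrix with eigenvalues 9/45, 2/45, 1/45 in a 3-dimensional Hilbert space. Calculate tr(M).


tr(M) = sum of eigenvalues
= 9/45 + 2/45 + 1/45
= 12/45
= 0.2667

0.2667


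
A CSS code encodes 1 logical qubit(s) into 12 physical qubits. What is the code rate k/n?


Code rate R = k/n
= 1/12
= 0.0833

0.0833


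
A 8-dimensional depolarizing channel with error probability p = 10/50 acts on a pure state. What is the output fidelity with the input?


F = (1-p) + p/d
= (1 - 0.2000) + 0.2000/8
= 0.8000 + 0.0250
= 0.8250

0.8250


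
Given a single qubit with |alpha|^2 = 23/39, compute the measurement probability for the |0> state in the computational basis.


|alpha|^2 = 23/39 = 0.5897
|beta|^2 = 1 - 23/39 = 16/39 = 0.4103
P(|0>) = |alpha|^2 = 0.5897

0.5897


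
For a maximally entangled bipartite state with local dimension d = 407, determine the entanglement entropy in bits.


For a maximally entangled state in d x d:
S = log2(d) = log2(407)
= 8.6689

8.6689


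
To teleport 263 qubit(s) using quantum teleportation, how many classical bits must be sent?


Quantum teleportation requires 2 classical bits per qubit teleported.
263 qubit(s) -> 2 * 263 = 526 classical bits

526


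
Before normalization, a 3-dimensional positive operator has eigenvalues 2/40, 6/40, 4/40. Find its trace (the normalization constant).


tr(M) = sum of eigenvalues
= 2/40 + 6/40 + 4/40
= 12/40
= 0.3000

0.3000


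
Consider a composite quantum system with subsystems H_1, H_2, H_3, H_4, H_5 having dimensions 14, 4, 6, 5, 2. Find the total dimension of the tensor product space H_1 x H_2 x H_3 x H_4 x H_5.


dim(H_1 x H_2 x H_3 x H_4 x H_5) = 14 * 4 * 6 * 5 * 2
= 56 * 6 * 5 * 2
= 336 * 5 * 2
= 1680 * 2
= 3360

3360


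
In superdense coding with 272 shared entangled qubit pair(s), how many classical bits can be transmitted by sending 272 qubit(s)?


Superdense coding allows 2 classical bits per shared entangled pair.
272 pair(s) -> 2 * 272 = 544 classical bits

544


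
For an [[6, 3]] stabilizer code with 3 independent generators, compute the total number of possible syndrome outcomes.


Each stabilizer generator gives a binary (+1 or -1) measurement outcome.
With 3 independent generators:
Total syndromes = 2^3
= 8

8


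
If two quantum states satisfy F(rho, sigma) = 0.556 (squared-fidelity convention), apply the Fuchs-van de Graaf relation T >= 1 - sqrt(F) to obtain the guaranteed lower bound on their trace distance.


Fuchs-van de Graaf (squared-fidelity convention): 1 - sqrt(F) <= T <= sqrt(1 - F).
Lower bound: T >= 1 - sqrt(F)
sqrt(F) = sqrt(0.556) = 0.7457
T >= 1 - 0.7457
T >= 0.2543

0.2543


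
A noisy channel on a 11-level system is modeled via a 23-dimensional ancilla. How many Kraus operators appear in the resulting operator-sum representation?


Tracing out the environment in an orthonormal basis {|i>_E} gives Kraus operators K_i = <i|_E U |0>_E.
Number of Kraus operators = dim(H_env) = d_env
= 23

23


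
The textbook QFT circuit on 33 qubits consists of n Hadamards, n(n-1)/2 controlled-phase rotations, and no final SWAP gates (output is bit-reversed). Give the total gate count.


Hadamard gates: 33
Controlled rotations: n*(n-1)/2 = 33*32/2 = 528
SWAP gates: 0 (omitted)
Total = 33 + 528
= 561

561


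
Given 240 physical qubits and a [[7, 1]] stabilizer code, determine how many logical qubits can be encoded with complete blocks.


Each code block uses 7 physical qubits for 1 logical qubit(s).
Number of complete blocks = floor(240 / 7) = 34
Logical qubits = 34 * 1
= 34

34


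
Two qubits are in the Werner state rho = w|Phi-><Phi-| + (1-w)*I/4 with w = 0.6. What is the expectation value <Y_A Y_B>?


|Phi-> = (|00> - |11>)/sqrt(2)
For the pure Bell state, <Y_A Y_B> = +1 (Bell-state Pauli correlator).
The maximally-mixed part I/4 has tr(I/4 * P tensor P) = 0 for any traceless Pauli P.
So <Y_A Y_B>_rho = w * (+1) + (1 - w) * 0
= 0.6 * (+1)
= 0.6000

0.6000


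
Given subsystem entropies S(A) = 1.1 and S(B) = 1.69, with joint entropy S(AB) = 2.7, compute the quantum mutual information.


I(A:B) = S(A) + S(B) - S(AB)
= 1.1 + 1.69 - 2.7
= 0.0900

0.0900


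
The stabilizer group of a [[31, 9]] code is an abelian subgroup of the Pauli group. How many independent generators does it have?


For an [[n,k]] stabilizer code:
Number of stabilizer generators = n - k
= 31 - 9
= 22

22


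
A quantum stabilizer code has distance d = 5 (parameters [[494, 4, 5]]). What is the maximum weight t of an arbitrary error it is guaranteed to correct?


Code parameters: [[494, 4, 5]], distance d = 5.
Number of correctable errors = floor((d-1)/2)
= floor((5 - 1)/2)
= floor(4/2)
= 2

2


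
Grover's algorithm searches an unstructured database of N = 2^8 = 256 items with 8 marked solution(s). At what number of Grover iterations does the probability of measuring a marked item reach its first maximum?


After j Grover iterations the success probability is P(j) = sin^2((2j+1)*theta), where sin(theta) = sqrt(k/N).
N = 2^8 = 256, k = 8
sin(theta) = sqrt(k/N) = 0.1767766953
theta = arcsin(sqrt(k/N)) = 0.1777106008 rad
P(j) reaches its first maximum when (2j+1)*theta is as close as possible to pi/2, i.e. j = round(pi/(4*theta) - 1/2).
pi/(4*theta) - 1/2 = 3.9195
(For comparison, the common estimate pi/4 * sqrt(N/k) = 4.4429; the exact maximiser is used here.)
Optimal iterations = 4

4


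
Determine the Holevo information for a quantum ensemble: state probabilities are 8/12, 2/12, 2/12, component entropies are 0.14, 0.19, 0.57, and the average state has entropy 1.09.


chi = S(rho) - sum_i p_i * S(rho_i)
Weighted entropy = 8/12 * 0.14 + 2/12 * 0.19 + 2/12 * 0.57
= 0.2200
chi = 1.09 - 0.2200
= 0.8700

0.8700


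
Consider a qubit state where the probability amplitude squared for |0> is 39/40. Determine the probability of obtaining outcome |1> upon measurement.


|alpha|^2 = 39/40 = 0.9750
|beta|^2 = 1 - 39/40 = 1/40 = 0.0250
P(|1>) = |beta|^2 = 0.0250

0.0250


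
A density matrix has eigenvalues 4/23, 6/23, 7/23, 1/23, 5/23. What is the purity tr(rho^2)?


tr(rho^2) = sum of eigenvalues squared
= (4/23)^2 + (6/23)^2 + (7/23)^2 + (1/23)^2 + (5/23)^2
= (16 + 36 + 49 + 1 + 25) / 529
= 127/529
= 0.2401

0.2401


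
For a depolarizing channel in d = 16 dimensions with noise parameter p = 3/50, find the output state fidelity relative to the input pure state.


F = (1-p) + p/d
= (1 - 0.0600) + 0.0600/16
= 0.9400 + 0.0037
= 0.9437

0.9437


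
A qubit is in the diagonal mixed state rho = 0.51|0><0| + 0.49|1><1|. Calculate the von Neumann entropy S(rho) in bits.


S = -p*log2(p) - (1-p)*log2(1-p)
p = 0.5100, 1-p = 0.4900
= -0.5100 * log2(0.5100) - 0.4900 * log2(0.4900)
= -(-0.4954) - (-0.5043)
= 0.9997

0.9997


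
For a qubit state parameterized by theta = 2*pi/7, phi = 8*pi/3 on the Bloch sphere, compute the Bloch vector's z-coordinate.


theta = 0.8976, phi = 8.3776
r_z = cos(theta) = 0.6235

0.6235


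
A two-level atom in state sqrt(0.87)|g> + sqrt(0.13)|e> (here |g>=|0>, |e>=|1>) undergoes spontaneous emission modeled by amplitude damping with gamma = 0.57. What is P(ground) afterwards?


For amplitude damping with parameter gamma on state sqrt(a)|0> + sqrt(b)|1>:
alpha^2 = 0.87, beta^2 = 0.13
P(|0>) = alpha^2 + gamma * beta^2
= 0.87 + 0.57 * 0.13
= 0.87 + 0.0741
= 0.9441

0.9441


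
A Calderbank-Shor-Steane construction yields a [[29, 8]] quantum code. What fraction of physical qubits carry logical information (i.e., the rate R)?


Code rate R = k/n
= 8/29
= 0.2759

0.2759


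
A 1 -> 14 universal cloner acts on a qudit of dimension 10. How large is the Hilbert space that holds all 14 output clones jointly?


Output space = H^(tensor 14) where dim(H) = 10
dim = 10^14
= 100 (after 2 factors)
= 1000 (after 3 factors)
= 10000 (after 4 factors)
= 100000 (after 5 factors)
= 1000000 (after 6 factors)
= 10000000 (after 7 factors)
= 100000000 (after 8 factors)
= 1000000000 (after 9 factors)
= 10000000000 (after 10 factors)
= 100000000000 (after 11 factors)
= 1000000000000 (after 12 factors)
= 10000000000000 (after 13 factors)
= 100000000000000 (after 14 factors)
= 100000000000000

100000000000000


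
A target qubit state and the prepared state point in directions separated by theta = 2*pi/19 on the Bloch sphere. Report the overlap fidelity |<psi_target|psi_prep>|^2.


For states separated by angle theta on Bloch sphere:
F = cos^2(theta/2)
theta = 2*pi/19 = 0.3307
theta/2 = 0.1653
cos(theta/2) = 0.9864
F = 0.9729

0.9729


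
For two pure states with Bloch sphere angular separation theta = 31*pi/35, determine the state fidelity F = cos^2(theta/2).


For states separated by angle theta on Bloch sphere:
F = cos^2(theta/2)
theta = 31*pi/35 = 2.7826
theta/2 = 1.3913
cos(theta/2) = 0.1786
F = 0.0319

0.0319


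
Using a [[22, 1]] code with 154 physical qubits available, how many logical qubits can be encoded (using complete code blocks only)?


Each code block uses 22 physical qubits for 1 logical qubit(s).
Number of complete blocks = floor(154 / 22) = 7
Logical qubits = 7 * 1
= 7

7


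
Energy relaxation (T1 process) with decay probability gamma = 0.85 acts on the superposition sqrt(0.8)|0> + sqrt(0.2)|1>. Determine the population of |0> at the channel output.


For amplitude damping with parameter gamma on state sqrt(a)|0> + sqrt(b)|1>:
alpha^2 = 0.8, beta^2 = 0.2
P(|0>) = alpha^2 + gamma * beta^2
= 0.8 + 0.85 * 0.2
= 0.8 + 0.1700
= 0.9700

0.9700


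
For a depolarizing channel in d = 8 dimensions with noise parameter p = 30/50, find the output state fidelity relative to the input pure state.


F = (1-p) + p/d
= (1 - 0.6000) + 0.6000/8
= 0.4000 + 0.0750
= 0.4750

0.4750


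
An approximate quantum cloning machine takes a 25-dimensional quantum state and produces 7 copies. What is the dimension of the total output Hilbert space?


Output space = H^(tensor 7) where dim(H) = 25
dim = 25^7
= 625 (after 2 factors)
= 15625 (after 3 factors)
= 390625 (after 4 factors)
= 9765625 (after 5 factors)
= 244140625 (after 6 factors)
= 6103515625 (after 7 factors)
= 6103515625

6103515625


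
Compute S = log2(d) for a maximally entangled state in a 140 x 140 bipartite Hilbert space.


For a maximally entangled state in d x d:
S = log2(d) = log2(140)
= 7.1293

7.1293


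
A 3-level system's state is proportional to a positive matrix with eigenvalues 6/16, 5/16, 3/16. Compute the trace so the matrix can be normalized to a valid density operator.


tr(M) = sum of eigenvalues
= 6/16 + 5/16 + 3/16
= 14/16
= 0.8750

0.8750


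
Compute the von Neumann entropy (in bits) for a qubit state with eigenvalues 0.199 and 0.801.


S = -p*log2(p) - (1-p)*log2(1-p)
p = 0.1990, 1-p = 0.8010
= -0.1990 * log2(0.1990) - 0.8010 * log2(0.8010)
= -(-0.4635) - (-0.2564)
= 0.7199

0.7199


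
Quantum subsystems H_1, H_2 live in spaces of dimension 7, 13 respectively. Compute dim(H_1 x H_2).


dim(H_1 x H_2) = 7 * 13
= 91

91


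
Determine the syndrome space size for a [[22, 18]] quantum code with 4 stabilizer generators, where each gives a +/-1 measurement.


Each stabilizer generator gives a binary (+1 or -1) measurement outcome.
With 4 independent generators:
Total syndromes = 2^4
= 16

16


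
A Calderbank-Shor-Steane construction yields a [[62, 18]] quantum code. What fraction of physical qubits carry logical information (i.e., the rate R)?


Code rate R = k/n
= 18/62
= 0.2903

0.2903


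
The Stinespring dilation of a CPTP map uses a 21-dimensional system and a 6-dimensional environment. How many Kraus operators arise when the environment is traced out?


Tracing out the environment in an orthonormal basis {|i>_E} gives Kraus operators K_i = <i|_E U |0>_E.
Number of Kraus operators = dim(H_env) = d_env
= 6

6


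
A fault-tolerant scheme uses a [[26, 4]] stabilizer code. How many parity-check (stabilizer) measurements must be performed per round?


For an [[n,k]] stabilizer code:
Number of stabilizer generators = n - k
= 26 - 4
= 22

22


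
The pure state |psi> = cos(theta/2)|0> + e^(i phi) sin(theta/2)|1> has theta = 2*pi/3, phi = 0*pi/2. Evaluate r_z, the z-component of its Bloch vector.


theta = 2.0944, phi = 0.0000
r_z = cos(theta) = -0.5000

-0.5000


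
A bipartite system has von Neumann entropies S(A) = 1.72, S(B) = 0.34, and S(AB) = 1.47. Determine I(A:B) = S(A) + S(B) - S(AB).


I(A:B) = S(A) + S(B) - S(AB)
= 1.72 + 0.34 - 1.47
= 0.5900

0.5900


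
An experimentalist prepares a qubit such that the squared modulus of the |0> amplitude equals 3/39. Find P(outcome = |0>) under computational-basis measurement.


|alpha|^2 = 3/39 = 0.0769
|beta|^2 = 1 - 3/39 = 36/39 = 0.9231
P(|0>) = |alpha|^2 = 0.0769

0.0769


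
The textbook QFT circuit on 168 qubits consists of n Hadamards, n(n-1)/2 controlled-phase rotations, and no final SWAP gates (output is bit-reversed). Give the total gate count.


Hadamard gates: 168
Controlled rotations: n*(n-1)/2 = 168*167/2 = 14028
SWAP gates: 0 (omitted)
Total = 168 + 14028
= 14196

14196


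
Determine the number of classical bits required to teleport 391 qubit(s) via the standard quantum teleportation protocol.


Quantum teleportation requires 2 classical bits per qubit teleported.
391 qubit(s) -> 2 * 391 = 782 classical bits

782


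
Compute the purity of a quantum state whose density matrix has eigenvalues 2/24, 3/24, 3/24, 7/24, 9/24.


tr(rho^2) = sum of eigenvalues squared
= (2/24)^2 + (3/24)^2 + (3/24)^2 + (7/24)^2 + (9/24)^2
= (4 + 9 + 9 + 49 + 81) / 576
= 152/576
= 0.2639

0.2639


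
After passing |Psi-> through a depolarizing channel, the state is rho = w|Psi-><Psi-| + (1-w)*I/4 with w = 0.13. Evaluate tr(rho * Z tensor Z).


|Psi-> = (|01> - |10>)/sqrt(2)
For the pure Bell state, <Z_A Z_B> = -1 (Bell-state Pauli correlator).
The maximally-mixed part I/4 has tr(I/4 * P tensor P) = 0 for any traceless Pauli P.
So <Z_A Z_B>_rho = w * (-1) + (1 - w) * 0
= 0.13 * (-1)
= -0.1300

-0.1300


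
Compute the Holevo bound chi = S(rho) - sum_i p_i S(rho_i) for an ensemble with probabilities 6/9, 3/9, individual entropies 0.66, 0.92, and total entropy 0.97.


chi = S(rho) - sum_i p_i * S(rho_i)
Weighted entropy = 6/9 * 0.66 + 3/9 * 0.92
= 0.7467
chi = 0.97 - 0.7467
= 0.2233

0.2233


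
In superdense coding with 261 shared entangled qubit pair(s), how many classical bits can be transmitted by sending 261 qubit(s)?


Superdense coding allows 2 classical bits per shared entangled pair.
261 pair(s) -> 2 * 261 = 522 classical bits

522


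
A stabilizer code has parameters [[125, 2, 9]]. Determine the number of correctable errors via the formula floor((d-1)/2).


Code parameters: [[125, 2, 9]], distance d = 9.
Number of correctable errors = floor((d-1)/2)
= floor((9 - 1)/2)
= floor(8/2)
= 4

4


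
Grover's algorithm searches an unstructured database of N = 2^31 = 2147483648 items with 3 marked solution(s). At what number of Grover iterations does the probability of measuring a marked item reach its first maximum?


After j Grover iterations the success probability is P(j) = sin^2((2j+1)*theta), where sin(theta) = sqrt(k/N).
N = 2^31 = 2147483648, k = 3
sin(theta) = sqrt(k/N) = 3.73762473e-05
theta = arcsin(sqrt(k/N)) = 3.73762473e-05 rad
P(j) reaches its first maximum when (2j+1)*theta is as close as possible to pi/2, i.e. j = round(pi/(4*theta) - 1/2).
pi/(4*theta) - 1/2 = 21012.7964
(For comparison, the common estimate pi/4 * sqrt(N/k) = 21013.2964; the exact maximiser is used here.)
Optimal iterations = 21013

21013


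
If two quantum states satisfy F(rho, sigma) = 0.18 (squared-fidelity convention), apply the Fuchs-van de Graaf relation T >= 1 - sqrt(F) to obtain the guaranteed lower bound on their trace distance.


Fuchs-van de Graaf (squared-fidelity convention): 1 - sqrt(F) <= T <= sqrt(1 - F).
Lower bound: T >= 1 - sqrt(F)
sqrt(F) = sqrt(0.18) = 0.4243
T >= 1 - 0.4243
T >= 0.5757

0.5757


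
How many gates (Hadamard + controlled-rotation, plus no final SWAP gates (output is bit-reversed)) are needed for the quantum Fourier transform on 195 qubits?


Hadamard gates: 195
Controlled rotations: n*(n-1)/2 = 195*194/2 = 18915
SWAP gates: 0 (omitted)
Total = 195 + 18915
= 19110

19110


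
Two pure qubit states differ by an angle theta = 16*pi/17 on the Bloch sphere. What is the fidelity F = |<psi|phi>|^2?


For states separated by angle theta on Bloch sphere:
F = cos^2(theta/2)
theta = 16*pi/17 = 2.9568
theta/2 = 1.4784
cos(theta/2) = 0.0923
F = 0.0085

0.0085


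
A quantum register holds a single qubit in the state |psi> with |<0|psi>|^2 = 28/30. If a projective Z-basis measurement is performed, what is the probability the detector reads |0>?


|alpha|^2 = 28/30 = 0.9333
|beta|^2 = 1 - 28/30 = 2/30 = 0.0667
P(|0>) = |alpha|^2 = 0.9333

0.9333


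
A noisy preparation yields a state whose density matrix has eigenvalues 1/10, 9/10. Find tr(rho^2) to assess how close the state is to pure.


tr(rho^2) = sum of eigenvalues squared
= (1/10)^2 + (9/10)^2
= (1 + 81) / 100
= 82/100
= 0.8200

0.8200


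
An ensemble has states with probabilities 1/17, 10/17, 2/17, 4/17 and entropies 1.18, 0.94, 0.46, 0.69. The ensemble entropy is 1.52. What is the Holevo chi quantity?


chi = S(rho) - sum_i p_i * S(rho_i)
Weighted entropy = 1/17 * 1.18 + 10/17 * 0.94 + 2/17 * 0.46 + 4/17 * 0.69
= 0.8388
chi = 1.52 - 0.8388
= 0.6812

0.6812


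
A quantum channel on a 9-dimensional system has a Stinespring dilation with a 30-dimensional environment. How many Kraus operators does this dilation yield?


Tracing out the environment in an orthonormal basis {|i>_E} gives Kraus operators K_i = <i|_E U |0>_E.
Number of Kraus operators = dim(H_env) = d_env
= 30

30


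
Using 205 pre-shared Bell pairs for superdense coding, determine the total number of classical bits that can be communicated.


Superdense coding allows 2 classical bits per shared entangled pair.
205 pair(s) -> 2 * 205 = 410 classical bits

410


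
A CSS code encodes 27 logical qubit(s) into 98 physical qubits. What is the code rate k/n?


Code rate R = k/n
= 27/98
= 0.2755

0.2755


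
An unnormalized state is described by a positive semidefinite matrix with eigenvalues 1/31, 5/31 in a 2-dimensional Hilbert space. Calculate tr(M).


tr(M) = sum of eigenvalues
= 1/31 + 5/31
= 6/31
= 0.1935

0.1935


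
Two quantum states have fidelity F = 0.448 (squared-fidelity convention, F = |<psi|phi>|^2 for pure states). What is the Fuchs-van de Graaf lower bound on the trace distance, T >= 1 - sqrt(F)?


Fuchs-van de Graaf (squared-fidelity convention): 1 - sqrt(F) <= T <= sqrt(1 - F).
Lower bound: T >= 1 - sqrt(F)
sqrt(F) = sqrt(0.448) = 0.6693
T >= 1 - 0.6693
T >= 0.3307

0.3307


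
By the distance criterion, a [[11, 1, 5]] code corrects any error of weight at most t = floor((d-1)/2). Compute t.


Code parameters: [[11, 1, 5]], distance d = 5.
Number of correctable errors = floor((d-1)/2)
= floor((5 - 1)/2)
= floor(4/2)
= 2

2


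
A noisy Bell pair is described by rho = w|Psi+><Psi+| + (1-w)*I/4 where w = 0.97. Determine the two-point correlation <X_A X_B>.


|Psi+> = (|01> + |10>)/sqrt(2)
For the pure Bell state, <X_A X_B> = +1 (Bell-state Pauli correlator).
The maximally-mixed part I/4 has tr(I/4 * P tensor P) = 0 for any traceless Pauli P.
So <X_A X_B>_rho = w * (+1) + (1 - w) * 0
= 0.97 * (+1)
= 0.9700

0.9700


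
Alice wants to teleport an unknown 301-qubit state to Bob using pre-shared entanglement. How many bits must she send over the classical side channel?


Quantum teleportation requires 2 classical bits per qubit teleported.
301 qubit(s) -> 2 * 301 = 602 classical bits

602


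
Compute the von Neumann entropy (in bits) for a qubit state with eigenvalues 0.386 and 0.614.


S = -p*log2(p) - (1-p)*log2(1-p)
p = 0.3860, 1-p = 0.6140
= -0.3860 * log2(0.3860) - 0.6140 * log2(0.6140)
= -(-0.5301) - (-0.4321)
= 0.9622

0.9622


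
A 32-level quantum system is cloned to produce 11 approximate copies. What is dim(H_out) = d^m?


Output space = H^(tensor 11) where dim(H) = 32
dim = 32^11
= 1024 (after 2 factors)
= 32768 (after 3 factors)
= 1048576 (after 4 factors)
= 33554432 (after 5 factors)
= 1073741824 (after 6 factors)
= 34359738368 (after 7 factors)
= 1099511627776 (after 8 factors)
= 35184372088832 (after 9 factors)
= 1125899906842624 (after 10 factors)
= 36028797018963968 (after 11 factors)
= 36028797018963968

36028797018963968


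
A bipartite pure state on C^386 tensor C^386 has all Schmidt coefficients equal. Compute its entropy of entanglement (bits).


For a maximally entangled state in d x d:
S = log2(d) = log2(386)
= 8.5925

8.5925


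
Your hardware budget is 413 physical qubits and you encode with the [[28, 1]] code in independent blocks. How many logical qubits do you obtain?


Each code block uses 28 physical qubits for 1 logical qubit(s).
Number of complete blocks = floor(413 / 28) = 14
Logical qubits = 14 * 1
= 14

14


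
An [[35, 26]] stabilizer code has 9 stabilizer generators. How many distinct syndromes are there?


Each stabilizer generator gives a binary (+1 or -1) measurement outcome.
With 9 independent generators:
Total syndromes = 2^9
= 512

512


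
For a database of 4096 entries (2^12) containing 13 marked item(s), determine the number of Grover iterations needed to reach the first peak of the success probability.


After j Grover iterations the success probability is P(j) = sin^2((2j+1)*theta), where sin(theta) = sqrt(k/N).
N = 2^12 = 4096, k = 13
sin(theta) = sqrt(k/N) = 0.05633673868
theta = arcsin(sqrt(k/N)) = 0.05636658184 rad
P(j) reaches its first maximum when (2j+1)*theta is as close as possible to pi/2, i.e. j = round(pi/(4*theta) - 1/2).
pi/(4*theta) - 1/2 = 13.4338
(For comparison, the common estimate pi/4 * sqrt(N/k) = 13.9411; the exact maximiser is used here.)
Optimal iterations = 13

13


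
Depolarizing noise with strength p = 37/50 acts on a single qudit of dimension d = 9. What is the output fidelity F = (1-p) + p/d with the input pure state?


F = (1-p) + p/d
= (1 - 0.7400) + 0.7400/9
= 0.2600 + 0.0822
= 0.3422

0.3422


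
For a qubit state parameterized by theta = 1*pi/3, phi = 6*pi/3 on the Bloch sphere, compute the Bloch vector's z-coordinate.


theta = 1.0472, phi = 6.2832
r_z = cos(theta) = 0.5000

0.5000


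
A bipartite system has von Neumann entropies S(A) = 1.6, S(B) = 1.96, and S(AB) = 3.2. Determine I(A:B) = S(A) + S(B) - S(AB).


I(A:B) = S(A) + S(B) - S(AB)
= 1.6 + 1.96 - 3.2
= 0.3600

0.3600


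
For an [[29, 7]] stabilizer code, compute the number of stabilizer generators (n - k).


For an [[n,k]] stabilizer code:
Number of stabilizer generators = n - k
= 29 - 7
= 22

22


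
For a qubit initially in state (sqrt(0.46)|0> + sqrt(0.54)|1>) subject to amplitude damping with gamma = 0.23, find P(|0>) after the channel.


For amplitude damping with parameter gamma on state sqrt(a)|0> + sqrt(b)|1>:
alpha^2 = 0.46, beta^2 = 0.54
P(|0>) = alpha^2 + gamma * beta^2
= 0.46 + 0.23 * 0.54
= 0.46 + 0.1242
= 0.5842

0.5842


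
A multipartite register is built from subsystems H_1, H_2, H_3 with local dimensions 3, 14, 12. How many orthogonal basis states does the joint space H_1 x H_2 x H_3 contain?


dim(H_1 x H_2 x H_3) = 3 * 14 * 12
= 42 * 12
= 504

504


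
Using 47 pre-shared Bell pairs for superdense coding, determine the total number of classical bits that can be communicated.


Superdense coding allows 2 classical bits per shared entangled pair.
47 pair(s) -> 2 * 47 = 94 classical bits

94


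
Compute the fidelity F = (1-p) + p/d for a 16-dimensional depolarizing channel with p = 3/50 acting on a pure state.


F = (1-p) + p/d
= (1 - 0.0600) + 0.0600/16
= 0.9400 + 0.0037
= 0.9437

0.9437


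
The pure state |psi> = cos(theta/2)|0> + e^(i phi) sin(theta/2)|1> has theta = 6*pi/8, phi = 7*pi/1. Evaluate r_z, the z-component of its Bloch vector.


theta = 2.3562, phi = 21.9911
r_z = cos(theta) = -0.7071

-0.7071


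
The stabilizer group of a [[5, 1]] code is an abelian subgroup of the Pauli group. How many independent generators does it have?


For an [[n,k]] stabilizer code:
Number of stabilizer generators = n - k
= 5 - 1
= 4

4


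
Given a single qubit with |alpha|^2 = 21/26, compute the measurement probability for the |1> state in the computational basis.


|alpha|^2 = 21/26 = 0.8077
|beta|^2 = 1 - 21/26 = 5/26 = 0.1923
P(|1>) = |beta|^2 = 0.1923

0.1923


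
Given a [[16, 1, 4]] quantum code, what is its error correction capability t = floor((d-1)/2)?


Code parameters: [[16, 1, 4]], distance d = 4.
Number of correctable errors = floor((d-1)/2)
= floor((4 - 1)/2)
= floor(3/2)
= 1

1


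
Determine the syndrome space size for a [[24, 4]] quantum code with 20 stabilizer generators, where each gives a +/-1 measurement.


Each stabilizer generator gives a binary (+1 or -1) measurement outcome.
With 20 independent generators:
Total syndromes = 2^20
= 1048576

1048576


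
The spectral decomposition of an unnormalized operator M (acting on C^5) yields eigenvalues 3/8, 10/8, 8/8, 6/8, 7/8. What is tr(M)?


tr(M) = sum of eigenvalues
= 3/8 + 10/8 + 8/8 + 6/8 + 7/8
= 34/8
= 4.2500

4.2500


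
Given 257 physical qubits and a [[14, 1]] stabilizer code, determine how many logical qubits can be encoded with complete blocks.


Each code block uses 14 physical qubits for 1 logical qubit(s).
Number of complete blocks = floor(257 / 14) = 18
Logical qubits = 18 * 1
= 18

18


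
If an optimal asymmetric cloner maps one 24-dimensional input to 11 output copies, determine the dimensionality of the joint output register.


Output space = H^(tensor 11) where dim(H) = 24
dim = 24^11
= 576 (after 2 factors)
= 13824 (after 3 factors)
= 331776 (after 4 factors)
= 7962624 (after 5 factors)
= 191102976 (after 6 factors)
= 4586471424 (after 7 factors)
= 110075314176 (after 8 factors)
= 2641807540224 (after 9 factors)
= 63403380965376 (after 10 factors)
= 1521681143169024 (after 11 factors)
= 1521681143169024

1521681143169024


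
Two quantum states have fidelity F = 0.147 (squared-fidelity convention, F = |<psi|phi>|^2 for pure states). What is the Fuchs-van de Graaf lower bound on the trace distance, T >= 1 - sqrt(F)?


Fuchs-van de Graaf (squared-fidelity convention): 1 - sqrt(F) <= T <= sqrt(1 - F).
Lower bound: T >= 1 - sqrt(F)
sqrt(F) = sqrt(0.147) = 0.3834
T >= 1 - 0.3834
T >= 0.6166

0.6166


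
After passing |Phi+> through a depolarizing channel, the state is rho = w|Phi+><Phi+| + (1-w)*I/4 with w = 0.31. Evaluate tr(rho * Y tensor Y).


|Phi+> = (|00> + |11>)/sqrt(2)
For the pure Bell state, <Y_A Y_B> = -1 (Bell-state Pauli correlator).
The maximally-mixed part I/4 has tr(I/4 * P tensor P) = 0 for any traceless Pauli P.
So <Y_A Y_B>_rho = w * (-1) + (1 - w) * 0
= 0.31 * (-1)
= -0.3100

-0.3100


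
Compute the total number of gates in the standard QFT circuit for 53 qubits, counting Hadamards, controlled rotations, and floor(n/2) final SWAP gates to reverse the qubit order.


Hadamard gates: 53
Controlled rotations: n*(n-1)/2 = 53*52/2 = 1378
SWAP gates: floor(n/2) = floor(53/2) = 26
Total = 53 + 1378 + 26
= 1457

1457


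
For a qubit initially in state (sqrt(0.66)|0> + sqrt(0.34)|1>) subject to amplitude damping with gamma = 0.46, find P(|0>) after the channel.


For amplitude damping with parameter gamma on state sqrt(a)|0> + sqrt(b)|1>:
alpha^2 = 0.66, beta^2 = 0.34
P(|0>) = alpha^2 + gamma * beta^2
= 0.66 + 0.46 * 0.34
= 0.66 + 0.1564
= 0.8164

0.8164


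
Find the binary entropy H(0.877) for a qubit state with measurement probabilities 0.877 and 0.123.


S = -p*log2(p) - (1-p)*log2(1-p)
p = 0.8770, 1-p = 0.1230
= -0.8770 * log2(0.8770) - 0.1230 * log2(0.1230)
= -(-0.1661) - (-0.3719)
= 0.5379

0.5379


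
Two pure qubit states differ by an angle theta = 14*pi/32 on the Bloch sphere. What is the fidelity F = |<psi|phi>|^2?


For states separated by angle theta on Bloch sphere:
F = cos^2(theta/2)
theta = 14*pi/32 = 1.3744
theta/2 = 0.6872
cos(theta/2) = 0.7730
F = 0.5975

0.5975


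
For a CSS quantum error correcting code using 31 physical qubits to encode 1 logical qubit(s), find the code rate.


Code rate R = k/n
= 1/31
= 0.0323

0.0323


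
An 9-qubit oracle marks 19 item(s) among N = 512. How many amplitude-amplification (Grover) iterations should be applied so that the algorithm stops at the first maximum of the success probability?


After j Grover iterations the success probability is P(j) = sin^2((2j+1)*theta), where sin(theta) = sqrt(k/N).
N = 2^9 = 512, k = 19
sin(theta) = sqrt(k/N) = 0.1926379376
theta = arcsin(sqrt(k/N)) = 0.1938497303 rad
P(j) reaches its first maximum when (2j+1)*theta is as close as possible to pi/2, i.e. j = round(pi/(4*theta) - 1/2).
pi/(4*theta) - 1/2 = 3.5516
(For comparison, the common estimate pi/4 * sqrt(N/k) = 4.0771; the exact maximiser is used here.)
Optimal iterations = 4

4


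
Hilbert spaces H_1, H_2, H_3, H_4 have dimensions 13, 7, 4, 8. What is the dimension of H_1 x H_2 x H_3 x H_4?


dim(H_1 x H_2 x H_3 x H_4) = 13 * 7 * 4 * 8
= 91 * 4 * 8
= 364 * 8
= 2912

2912


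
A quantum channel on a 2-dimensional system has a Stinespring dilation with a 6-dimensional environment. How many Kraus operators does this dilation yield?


Tracing out the environment in an orthonormal basis {|i>_E} gives Kraus operators K_i = <i|_E U |0>_E.
Number of Kraus operators = dim(H_env) = d_env
= 6

6


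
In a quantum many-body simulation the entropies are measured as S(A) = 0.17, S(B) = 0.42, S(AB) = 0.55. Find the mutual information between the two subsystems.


I(A:B) = S(A) + S(B) - S(AB)
= 0.17 + 0.42 - 0.55
= 0.0400

0.0400


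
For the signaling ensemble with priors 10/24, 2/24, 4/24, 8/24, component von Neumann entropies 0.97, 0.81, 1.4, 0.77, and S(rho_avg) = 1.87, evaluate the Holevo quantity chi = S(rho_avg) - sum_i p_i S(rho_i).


chi = S(rho) - sum_i p_i * S(rho_i)
Weighted entropy = 10/24 * 0.97 + 2/24 * 0.81 + 4/24 * 1.4 + 8/24 * 0.77
= 0.9617
chi = 1.87 - 0.9617
= 0.9083

0.9083


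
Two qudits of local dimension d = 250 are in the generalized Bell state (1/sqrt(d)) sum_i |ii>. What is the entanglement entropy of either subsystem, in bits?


For a maximally entangled state in d x d:
S = log2(d) = log2(250)
= 7.9658

7.9658


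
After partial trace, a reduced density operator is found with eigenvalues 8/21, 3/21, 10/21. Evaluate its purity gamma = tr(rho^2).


tr(rho^2) = sum of eigenvalues squared
= (8/21)^2 + (3/21)^2 + (10/21)^2
= (64 + 9 + 100) / 441
= 173/441
= 0.3923

0.3923


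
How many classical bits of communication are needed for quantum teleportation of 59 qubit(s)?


Quantum teleportation requires 2 classical bits per qubit teleported.
59 qubit(s) -> 2 * 59 = 118 classical bits

118


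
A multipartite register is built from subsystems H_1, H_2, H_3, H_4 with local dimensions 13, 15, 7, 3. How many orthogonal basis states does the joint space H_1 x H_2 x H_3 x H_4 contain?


dim(H_1 x H_2 x H_3 x H_4) = 13 * 15 * 7 * 3
= 195 * 7 * 3
= 1365 * 3
= 4095

4095


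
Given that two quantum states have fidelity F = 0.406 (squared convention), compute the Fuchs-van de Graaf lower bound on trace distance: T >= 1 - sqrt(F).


Fuchs-van de Graaf (squared-fidelity convention): 1 - sqrt(F) <= T <= sqrt(1 - F).
Lower bound: T >= 1 - sqrt(F)
sqrt(F) = sqrt(0.406) = 0.6372
T >= 1 - 0.6372
T >= 0.3628

0.3628


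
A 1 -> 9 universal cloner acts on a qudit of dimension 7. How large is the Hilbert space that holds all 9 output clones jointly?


Output space = H^(tensor 9) where dim(H) = 7
dim = 7^9
= 49 (after 2 factors)
= 343 (after 3 factors)
= 2401 (after 4 factors)
= 16807 (after 5 factors)
= 117649 (after 6 factors)
= 823543 (after 7 factors)
= 5764801 (after 8 factors)
= 40353607 (after 9 factors)
= 40353607

40353607


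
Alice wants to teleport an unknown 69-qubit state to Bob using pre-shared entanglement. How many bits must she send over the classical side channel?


Quantum teleportation requires 2 classical bits per qubit teleported.
69 qubit(s) -> 2 * 69 = 138 classical bits

138


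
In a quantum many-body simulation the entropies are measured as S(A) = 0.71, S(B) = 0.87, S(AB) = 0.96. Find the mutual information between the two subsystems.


I(A:B) = S(A) + S(B) - S(AB)
= 0.71 + 0.87 - 0.96
= 0.6200

0.6200


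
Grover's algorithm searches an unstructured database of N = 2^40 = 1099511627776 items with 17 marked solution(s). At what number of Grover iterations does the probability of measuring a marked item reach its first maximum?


After j Grover iterations the success probability is P(j) = sin^2((2j+1)*theta), where sin(theta) = sqrt(k/N).
N = 2^40 = 1099511627776, k = 17
sin(theta) = sqrt(k/N) = 3.932099939e-06
theta = arcsin(sqrt(k/N)) = 3.932099939e-06 rad
P(j) reaches its first maximum when (2j+1)*theta is as close as possible to pi/2, i.e. j = round(pi/(4*theta) - 1/2).
pi/(4*theta) - 1/2 = 199739.6326
(For comparison, the common estimate pi/4 * sqrt(N/k) = 199740.1326; the exact maximiser is used here.)
Optimal iterations = 199740

199740


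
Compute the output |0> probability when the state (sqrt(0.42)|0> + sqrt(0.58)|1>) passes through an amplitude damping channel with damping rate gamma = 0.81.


For amplitude damping with parameter gamma on state sqrt(a)|0> + sqrt(b)|1>:
alpha^2 = 0.42, beta^2 = 0.58
P(|0>) = alpha^2 + gamma * beta^2
= 0.42 + 0.81 * 0.58
= 0.42 + 0.4698
= 0.8898

0.8898


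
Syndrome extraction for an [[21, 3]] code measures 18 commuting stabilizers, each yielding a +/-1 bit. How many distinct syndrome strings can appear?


Each stabilizer generator gives a binary (+1 or -1) measurement outcome.
With 18 independent generators:
Total syndromes = 2^18
= 262144

262144
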